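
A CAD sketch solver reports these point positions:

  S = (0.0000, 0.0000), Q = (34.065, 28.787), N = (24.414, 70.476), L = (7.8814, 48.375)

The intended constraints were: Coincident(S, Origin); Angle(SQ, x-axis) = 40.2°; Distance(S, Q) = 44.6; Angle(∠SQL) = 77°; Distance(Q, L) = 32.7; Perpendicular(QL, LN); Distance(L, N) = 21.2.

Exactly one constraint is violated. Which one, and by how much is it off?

Distance(L, N) = 21.2 — off by 6.40.

S = (0.00, 0.00) ✓; SQ at 40.20° ✓; |SQ| = 44.60 ✓; ∠SQL = 77.00° ✓; |QL| = 32.70 ✓; ∠(QL, LN) = 90.00° ✓; |LN| = 27.60 ✗.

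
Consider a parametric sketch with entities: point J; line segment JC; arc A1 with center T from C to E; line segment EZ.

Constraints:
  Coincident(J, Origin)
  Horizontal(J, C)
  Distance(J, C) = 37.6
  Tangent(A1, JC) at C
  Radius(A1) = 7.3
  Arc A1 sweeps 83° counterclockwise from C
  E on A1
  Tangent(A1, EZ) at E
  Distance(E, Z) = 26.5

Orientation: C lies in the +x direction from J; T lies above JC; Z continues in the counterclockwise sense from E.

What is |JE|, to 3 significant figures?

45.3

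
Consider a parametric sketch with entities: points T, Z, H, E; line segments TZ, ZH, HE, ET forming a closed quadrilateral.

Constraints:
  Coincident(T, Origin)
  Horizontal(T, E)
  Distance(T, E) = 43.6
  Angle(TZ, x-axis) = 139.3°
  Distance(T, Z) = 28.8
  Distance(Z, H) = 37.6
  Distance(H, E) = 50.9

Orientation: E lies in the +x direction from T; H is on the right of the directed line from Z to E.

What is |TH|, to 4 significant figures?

15.72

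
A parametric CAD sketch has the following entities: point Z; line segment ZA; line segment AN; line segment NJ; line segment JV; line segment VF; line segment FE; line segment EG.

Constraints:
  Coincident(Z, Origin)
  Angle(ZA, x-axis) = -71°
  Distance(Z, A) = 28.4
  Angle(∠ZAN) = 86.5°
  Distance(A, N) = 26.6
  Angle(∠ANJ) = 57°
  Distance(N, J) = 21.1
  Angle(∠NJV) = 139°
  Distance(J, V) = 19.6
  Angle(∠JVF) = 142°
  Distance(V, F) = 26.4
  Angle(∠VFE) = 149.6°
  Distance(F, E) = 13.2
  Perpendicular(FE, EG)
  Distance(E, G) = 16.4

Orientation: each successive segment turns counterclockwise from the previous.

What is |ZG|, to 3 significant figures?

43.5

Z is at the origin; ZA runs at -71.0° with length 28.4, so A = (9.25, -26.9). ∠ZAN = 86.5° gives AN at 22.5° from the x-axis; with |AN| = 26.6, N = (33.8, -16.7). ∠ANJ = 57.0° gives NJ at 146° from the x-axis; with |NJ| = 21.1, J = (16.4, -4.72). ∠NJV = 139.0° gives JV at -174° from the x-axis; with |JV| = 19.6, V = (-3.04, -6.94). ∠JVF = 142.0° gives VF at -136° from the x-axis; with |VF| = 26.4, F = (-21.9, -25.4). ∠VFE = 149.6° gives FE at -105° from the x-axis; with |FE| = 13.2, E = (-25.3, -38.2). The perpendicularity gives EG at right angles to FE, so EG runs at -15.1°; with |EG| = 16.4, G = (-9.48, -42.5). Then |ZG| = |G − Z| = 43.5.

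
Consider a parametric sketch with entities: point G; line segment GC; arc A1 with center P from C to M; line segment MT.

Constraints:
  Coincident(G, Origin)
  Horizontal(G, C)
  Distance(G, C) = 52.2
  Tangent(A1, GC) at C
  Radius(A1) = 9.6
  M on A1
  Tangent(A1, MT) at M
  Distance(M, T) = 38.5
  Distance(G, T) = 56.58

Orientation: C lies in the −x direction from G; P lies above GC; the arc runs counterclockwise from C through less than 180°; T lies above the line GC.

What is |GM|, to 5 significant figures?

43.486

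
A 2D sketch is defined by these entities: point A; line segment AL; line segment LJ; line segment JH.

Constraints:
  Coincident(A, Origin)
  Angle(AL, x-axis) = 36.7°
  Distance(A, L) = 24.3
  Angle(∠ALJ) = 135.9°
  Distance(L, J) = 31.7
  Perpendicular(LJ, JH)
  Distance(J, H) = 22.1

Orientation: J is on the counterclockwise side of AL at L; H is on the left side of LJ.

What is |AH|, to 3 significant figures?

49.4

A is at the origin; AL runs at 36.7° with length 24.3, so L = 24.3·(cos 36.7°, sin 36.7°) = (19.5, 14.5). ∠ALJ = 135.9°, so LJ runs at 36.7° + (180° − 135.9°) = 80.8° from the x-axis; with |LJ| = 31.7, J = L + 31.7·(cos 80.8°, sin 80.8°) = (24.6, 45.8). LJ is perpendicular to JH; with |JH| = 22.1 on the left of LJ, H = J + 22.1·(-0.987, 0.160) = (2.74, 49.3). Then |AH| = |H − A| = 49.4.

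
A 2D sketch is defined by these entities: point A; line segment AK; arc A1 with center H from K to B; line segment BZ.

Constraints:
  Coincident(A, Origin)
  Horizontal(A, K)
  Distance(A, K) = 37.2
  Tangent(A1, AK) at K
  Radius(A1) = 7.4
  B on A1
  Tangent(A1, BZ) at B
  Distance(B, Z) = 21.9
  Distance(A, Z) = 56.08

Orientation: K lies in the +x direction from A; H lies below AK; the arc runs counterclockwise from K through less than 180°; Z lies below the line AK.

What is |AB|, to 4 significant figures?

34.90

Checks: |HB| = 7.400 ✓; ∠(HB, BZ) = 90.00° ✓; |BZ| = 21.90 ✓; |AZ| = 56.08 ✓.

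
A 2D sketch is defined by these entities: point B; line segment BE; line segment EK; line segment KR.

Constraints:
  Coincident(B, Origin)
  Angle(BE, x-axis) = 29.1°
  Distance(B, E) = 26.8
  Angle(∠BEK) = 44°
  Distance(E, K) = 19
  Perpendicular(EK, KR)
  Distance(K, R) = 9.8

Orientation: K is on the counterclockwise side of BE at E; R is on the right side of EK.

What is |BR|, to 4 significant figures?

28.42

B is at the origin; BE runs at 29.1° with length 26.8, so E = 26.8·(cos 29.1°, sin 29.1°) = (23.42, 13.03). ∠BEK = 44.0°, so EK runs at 29.1° + (180° − 44.0°) = 165.1° from the x-axis; with |EK| = 19.0, K = E + 19.0·(cos 165.1°, sin 165.1°) = (5.056, 17.92). The perpendicularity gives KR at right angles to EK; with |KR| = 9.8 on the right of EK, R = K + 9.8·(0.2571, 0.9664) = (7.576, 27.39). Then |BR| = |R − B| = 28.42.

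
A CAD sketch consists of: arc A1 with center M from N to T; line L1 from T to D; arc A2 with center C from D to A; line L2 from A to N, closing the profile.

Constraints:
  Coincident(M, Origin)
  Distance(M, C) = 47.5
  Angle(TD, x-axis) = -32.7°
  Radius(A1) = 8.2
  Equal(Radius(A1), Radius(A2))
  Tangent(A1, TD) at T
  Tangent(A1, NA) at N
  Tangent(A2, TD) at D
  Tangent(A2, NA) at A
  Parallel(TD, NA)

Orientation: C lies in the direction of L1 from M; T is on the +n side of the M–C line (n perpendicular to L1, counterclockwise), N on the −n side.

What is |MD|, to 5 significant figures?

48.203

The slot axis is L1's direction at -32.7°, so u = (cos -32.7°, sin -32.7°) = (0.84151, -0.54024) and n = (−sin -32.7°, cos -32.7°) = (0.54024, 0.84151). M is at the origin and C lies 47.5 along u from M, so C = 47.5·u = (39.972, -25.661). Tangency of A1 to both parallel lines with radius 8.2 puts T and N at M ± 8.2·n: T = (4.4300, 6.9004), N = (-4.4300, -6.9004). Equal radii place D and A the same way about C: D = C + 8.2·n = (44.402, -18.761), A = C − 8.2·n = (35.542, -32.562). Then |MD| = |D − M| = 48.203.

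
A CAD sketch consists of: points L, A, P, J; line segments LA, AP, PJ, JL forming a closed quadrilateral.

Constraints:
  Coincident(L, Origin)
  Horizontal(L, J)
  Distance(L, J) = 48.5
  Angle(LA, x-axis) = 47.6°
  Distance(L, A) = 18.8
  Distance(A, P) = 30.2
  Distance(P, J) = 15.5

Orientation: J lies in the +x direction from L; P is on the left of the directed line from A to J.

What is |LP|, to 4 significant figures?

45.24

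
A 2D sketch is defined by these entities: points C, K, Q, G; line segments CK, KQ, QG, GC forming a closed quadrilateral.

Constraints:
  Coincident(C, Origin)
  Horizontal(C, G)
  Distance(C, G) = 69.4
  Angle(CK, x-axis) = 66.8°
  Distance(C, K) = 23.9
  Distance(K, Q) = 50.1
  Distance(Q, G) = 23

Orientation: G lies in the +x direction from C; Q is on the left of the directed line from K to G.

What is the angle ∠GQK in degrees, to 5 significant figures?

116.87°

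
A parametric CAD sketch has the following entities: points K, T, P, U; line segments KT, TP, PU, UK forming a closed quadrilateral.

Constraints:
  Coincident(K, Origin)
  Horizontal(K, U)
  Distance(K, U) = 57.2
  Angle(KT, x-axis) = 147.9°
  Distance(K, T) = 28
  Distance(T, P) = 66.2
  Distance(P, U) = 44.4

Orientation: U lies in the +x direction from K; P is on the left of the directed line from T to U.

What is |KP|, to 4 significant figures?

54.78

Checks: |TP| = 66.20 ✓; |PU| = 44.40 ✓.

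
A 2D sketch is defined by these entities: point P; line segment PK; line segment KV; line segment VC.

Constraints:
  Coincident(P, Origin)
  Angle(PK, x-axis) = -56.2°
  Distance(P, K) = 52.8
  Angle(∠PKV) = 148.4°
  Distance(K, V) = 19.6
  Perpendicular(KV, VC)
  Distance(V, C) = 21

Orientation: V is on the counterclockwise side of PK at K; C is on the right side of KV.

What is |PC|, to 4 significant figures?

80.86

P is at the origin; PK runs at -56.2° with length 52.8, so K = 52.8·(cos -56.2°, sin -56.2°) = (29.37, -43.88). ∠PKV = 148.4°, so KV runs at -56.2° + (180° − 148.4°) = -24.60° from the x-axis; with |KV| = 19.6, V = K + 19.6·(cos -24.60°, sin -24.60°) = (47.19, -52.04). The perpendicularity gives VC at right angles to KV; with |VC| = 21.0 on the right of KV, C = V + 21.0·(-0.4163, -0.9092) = (38.45, -71.13). Then |PC| = |C − P| = 80.86.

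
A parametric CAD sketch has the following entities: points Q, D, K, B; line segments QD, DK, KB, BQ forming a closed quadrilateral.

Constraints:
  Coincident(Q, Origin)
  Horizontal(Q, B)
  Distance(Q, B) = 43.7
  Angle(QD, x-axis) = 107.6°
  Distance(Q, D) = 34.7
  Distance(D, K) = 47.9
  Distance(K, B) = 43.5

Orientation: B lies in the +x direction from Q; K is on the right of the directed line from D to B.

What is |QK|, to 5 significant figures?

13.293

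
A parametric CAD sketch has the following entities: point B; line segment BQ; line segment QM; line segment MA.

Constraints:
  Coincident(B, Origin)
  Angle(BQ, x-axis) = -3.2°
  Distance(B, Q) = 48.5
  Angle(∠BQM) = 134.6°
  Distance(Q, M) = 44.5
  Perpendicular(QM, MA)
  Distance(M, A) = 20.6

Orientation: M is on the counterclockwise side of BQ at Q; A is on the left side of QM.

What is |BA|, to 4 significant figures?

79.78

∠BQM = 134.6°, so QM runs at -3.2° + (180° − 134.6°) = 42.20° from the x-axis; with |QM| = 44.5, M = Q + 44.5·(cos 42.20°, sin 42.20°) = (81.39, 27.18). The perpendicularity gives MA at right angles to QM; with |MA| = 20.6 on the left of QM, A = M + 20.6·(-0.6717, 0.7408) = (67.55, 42.44). Then |BA| = |A − B| = 79.78.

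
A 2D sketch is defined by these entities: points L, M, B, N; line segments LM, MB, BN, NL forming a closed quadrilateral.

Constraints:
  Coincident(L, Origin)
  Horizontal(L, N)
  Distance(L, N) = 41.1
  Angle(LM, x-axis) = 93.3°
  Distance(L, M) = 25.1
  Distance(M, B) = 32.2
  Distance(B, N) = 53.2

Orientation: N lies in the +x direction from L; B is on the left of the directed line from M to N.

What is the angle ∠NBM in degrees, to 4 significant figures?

65.35°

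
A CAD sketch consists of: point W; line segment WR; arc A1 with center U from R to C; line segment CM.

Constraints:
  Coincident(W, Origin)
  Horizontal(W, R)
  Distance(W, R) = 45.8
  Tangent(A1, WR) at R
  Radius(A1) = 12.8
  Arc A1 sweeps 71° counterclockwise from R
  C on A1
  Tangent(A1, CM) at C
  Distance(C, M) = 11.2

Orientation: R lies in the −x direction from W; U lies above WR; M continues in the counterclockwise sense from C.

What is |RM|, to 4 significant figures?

24.85

W is at the origin; W and R share the same y with |WR| = 45.8 and R on the −x side, so R = (-45.80, 0.000). Tangency of A1 to WR means the radius UR is perpendicular to WR, so U = R + (0, 12.8) = (-45.80, 12.80). On A1, R sits at bearing -90° from U; a 71° counterclockwise sweep puts C at bearing -19°, so C = U + 12.8·(cos -19°, sin -19°) = (-33.70, 8.633). The tangent condition forces UC to be normal to CM, so CM runs along (−sin -19°, cos -19°); with |CM| = 11.2, M = (-30.05, 19.22). Then |RM| = |M − R| = 24.85.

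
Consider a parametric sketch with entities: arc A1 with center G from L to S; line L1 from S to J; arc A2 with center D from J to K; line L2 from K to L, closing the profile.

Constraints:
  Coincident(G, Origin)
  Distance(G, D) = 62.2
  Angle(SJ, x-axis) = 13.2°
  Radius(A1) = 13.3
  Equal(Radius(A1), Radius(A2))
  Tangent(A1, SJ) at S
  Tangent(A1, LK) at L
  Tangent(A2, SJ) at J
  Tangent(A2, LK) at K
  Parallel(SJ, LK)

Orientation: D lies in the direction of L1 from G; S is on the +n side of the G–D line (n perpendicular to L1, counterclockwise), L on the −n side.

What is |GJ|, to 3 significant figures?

63.6

The slot axis is L1's direction at 13.2°, so u = (cos 13.2°, sin 13.2°) = (0.974, 0.228) and n = (−sin 13.2°, cos 13.2°) = (-0.228, 0.974). G is at the origin and D lies 62.2 along u from G, so D = 62.2·u = (60.6, 14.2). Tangency of A1 to both parallel lines with radius 13.3 puts S and L at G ± 13.3·n: S = (-3.04, 12.9), L = (3.04, -12.9). Equal radii place J and K the same way about D: J = D + 13.3·n = (57.5, 27.2), K = D − 13.3·n = (63.6, 1.25). Then |GJ| = |J − G| = 63.6.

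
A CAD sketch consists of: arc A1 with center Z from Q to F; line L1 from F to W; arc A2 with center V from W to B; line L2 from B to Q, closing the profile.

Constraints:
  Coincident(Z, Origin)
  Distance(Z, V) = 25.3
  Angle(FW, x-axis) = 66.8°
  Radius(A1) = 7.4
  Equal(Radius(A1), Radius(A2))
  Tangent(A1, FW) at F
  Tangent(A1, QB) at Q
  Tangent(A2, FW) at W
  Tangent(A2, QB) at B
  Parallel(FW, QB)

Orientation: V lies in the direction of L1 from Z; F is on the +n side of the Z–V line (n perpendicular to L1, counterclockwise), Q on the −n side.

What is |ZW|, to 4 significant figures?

26.36

The slot axis is L1's direction at 66.8°, so u = (cos 66.8°, sin 66.8°) = (0.3939, 0.9191) and n = (−sin 66.8°, cos 66.8°) = (-0.9191, 0.3939). Z is at the origin and V lies 25.3 along u from Z, so V = 25.3·u = (9.967, 23.25). Tangency of A1 to both parallel lines with radius 7.4 puts F and Q at Z ± 7.4·n: F = (-6.802, 2.915), Q = (6.802, -2.915). Equal radii place W and B the same way about V: W = V + 7.4·n = (3.165, 26.17), B = V − 7.4·n = (16.77, 20.34). Then |ZW| = |W − Z| = 26.36.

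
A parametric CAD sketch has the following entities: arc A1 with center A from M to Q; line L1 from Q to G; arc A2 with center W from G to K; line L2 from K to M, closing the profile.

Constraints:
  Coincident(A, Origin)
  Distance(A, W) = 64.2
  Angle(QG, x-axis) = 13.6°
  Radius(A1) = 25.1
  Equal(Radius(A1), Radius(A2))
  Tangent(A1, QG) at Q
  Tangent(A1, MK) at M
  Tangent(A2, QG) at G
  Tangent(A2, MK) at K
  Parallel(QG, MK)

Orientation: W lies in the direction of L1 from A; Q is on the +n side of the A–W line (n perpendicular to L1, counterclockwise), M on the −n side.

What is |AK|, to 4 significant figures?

68.93

The slot axis is L1's direction at 13.6°, so u = (cos 13.6°, sin 13.6°) = (0.9720, 0.2351) and n = (−sin 13.6°, cos 13.6°) = (-0.2351, 0.9720). A is at the origin and W lies 64.2 along u from A, so W = 64.2·u = (62.40, 15.10). Tangency of A1 to both parallel lines with radius 25.1 puts Q and M at A ± 25.1·n: Q = (-5.902, 24.40), M = (5.902, -24.40). Equal radii place G and K the same way about W: G = W + 25.1·n = (56.50, 39.49), K = W − 25.1·n = (68.30, -9.300). Then |AK| = |K − A| = 68.93.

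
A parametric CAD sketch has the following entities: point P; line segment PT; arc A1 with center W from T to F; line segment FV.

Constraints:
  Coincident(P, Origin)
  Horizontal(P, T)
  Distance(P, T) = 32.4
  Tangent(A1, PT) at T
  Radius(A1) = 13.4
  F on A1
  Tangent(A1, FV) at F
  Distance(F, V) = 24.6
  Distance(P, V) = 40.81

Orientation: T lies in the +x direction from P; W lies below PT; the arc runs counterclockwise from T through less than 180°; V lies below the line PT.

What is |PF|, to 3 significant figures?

22.7

Checks: |WF| = 13.40 ✓; ∠(WF, FV) = 90.00° ✓; |FV| = 24.60 ✓; |PV| = 40.81 ✓.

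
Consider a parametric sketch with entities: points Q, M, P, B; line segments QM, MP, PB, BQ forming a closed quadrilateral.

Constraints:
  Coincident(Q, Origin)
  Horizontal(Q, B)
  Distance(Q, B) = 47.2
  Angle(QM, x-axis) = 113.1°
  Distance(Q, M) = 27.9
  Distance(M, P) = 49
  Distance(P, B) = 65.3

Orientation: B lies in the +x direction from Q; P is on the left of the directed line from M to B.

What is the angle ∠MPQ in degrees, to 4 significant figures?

23.32°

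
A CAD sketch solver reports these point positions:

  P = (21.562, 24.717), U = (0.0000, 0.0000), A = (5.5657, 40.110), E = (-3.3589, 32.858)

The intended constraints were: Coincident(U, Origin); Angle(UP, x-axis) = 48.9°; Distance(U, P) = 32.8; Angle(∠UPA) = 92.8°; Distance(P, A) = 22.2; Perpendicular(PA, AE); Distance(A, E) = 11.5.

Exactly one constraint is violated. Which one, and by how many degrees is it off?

Perpendicular(PA, AE) — off by 7.00°.

U = (0.00, 0.00) ✓; UP at 48.90° ✓; |UP| = 32.80 ✓; ∠UPA = 92.80° ✓; |PA| = 22.20 ✓; ∠(PA, AE) = 83.00° ✗; |AE| = 11.50 ✓.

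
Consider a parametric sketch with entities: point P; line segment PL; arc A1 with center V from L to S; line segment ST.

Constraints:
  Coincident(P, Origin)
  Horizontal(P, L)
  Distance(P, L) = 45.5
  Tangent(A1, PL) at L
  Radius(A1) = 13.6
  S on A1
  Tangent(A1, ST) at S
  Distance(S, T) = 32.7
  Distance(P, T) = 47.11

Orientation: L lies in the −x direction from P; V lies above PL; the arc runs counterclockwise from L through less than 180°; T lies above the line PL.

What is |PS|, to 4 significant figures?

33.89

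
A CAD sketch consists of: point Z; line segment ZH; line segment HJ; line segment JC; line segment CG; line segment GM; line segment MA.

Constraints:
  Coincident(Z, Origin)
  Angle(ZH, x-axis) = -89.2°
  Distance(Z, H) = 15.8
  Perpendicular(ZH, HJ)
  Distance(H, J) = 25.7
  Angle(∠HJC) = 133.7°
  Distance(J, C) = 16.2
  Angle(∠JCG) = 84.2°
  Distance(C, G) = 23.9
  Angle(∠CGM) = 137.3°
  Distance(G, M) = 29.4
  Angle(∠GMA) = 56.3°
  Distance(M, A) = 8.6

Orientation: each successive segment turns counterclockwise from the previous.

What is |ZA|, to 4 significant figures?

6.074

Z is at the origin; ZH runs at -89.2° with length 15.8, so H = (0.2206, -15.80). The perpendicularity gives HJ at right angles to ZH, so HJ runs at 0.8000°; with |HJ| = 25.7, J = (25.92, -15.44). ∠HJC = 133.7° gives JC at 47.10° from the x-axis; with |JC| = 16.2, C = (36.95, -3.572). ∠JCG = 84.2° gives CG at 142.9° from the x-axis; with |CG| = 23.9, G = (17.88, 10.84). ∠CGM = 137.3° gives GM at -174.4° from the x-axis; with |GM| = 29.4, M = (-11.38, 7.975). ∠GMA = 56.3° gives MA at -50.70° from the x-axis; with |MA| = 8.6, A = (-5.929, 1.320). Then |ZA| = |A − Z| = 6.074.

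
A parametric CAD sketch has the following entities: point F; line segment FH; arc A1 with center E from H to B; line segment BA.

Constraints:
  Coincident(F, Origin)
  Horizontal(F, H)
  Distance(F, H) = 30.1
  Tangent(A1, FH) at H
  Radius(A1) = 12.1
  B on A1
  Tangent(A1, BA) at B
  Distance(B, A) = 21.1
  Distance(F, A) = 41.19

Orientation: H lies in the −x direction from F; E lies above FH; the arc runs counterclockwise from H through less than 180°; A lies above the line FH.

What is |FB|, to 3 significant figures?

23.0

F is at the origin; FH is horizontal with |FH| = 30.1 and H on the −x side, so H = (-30.1, 0.00). Tangency of A1 to FH means the radius EH is perpendicular to FH, so E = H + (0, 12.1) = (-30.1, 12.1). Since EB ⟂ BA (tangency), |EA| = √(12.1² + 21.1²) = 24.3 regardless of where B sits on A1. So A lies on both circle(F, 41.19) and circle(E, 24.3); the above-FH intersection is A = (-21.8, 35.0). B is the foot of the tangent from A: B = (-18.2, 14.2).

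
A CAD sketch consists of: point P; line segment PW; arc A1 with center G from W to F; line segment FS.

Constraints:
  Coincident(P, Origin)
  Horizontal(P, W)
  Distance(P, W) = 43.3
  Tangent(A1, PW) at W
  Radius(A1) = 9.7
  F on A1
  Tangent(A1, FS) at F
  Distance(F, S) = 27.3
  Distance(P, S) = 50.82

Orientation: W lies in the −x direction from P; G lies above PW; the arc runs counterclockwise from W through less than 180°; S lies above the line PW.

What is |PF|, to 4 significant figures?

35.07

P is at the origin; P and W share the same y with |PW| = 43.3 and W on the −x side, so W = (-43.30, 0.000). Tangency of A1 to PW means the radius GW is perpendicular to PW, so G = W + (0, 9.7) = (-43.30, 9.700). Since GF ⟂ FS (tangency), |GS| = √(9.7² + 27.3²) = 28.97 regardless of where F sits on A1. So S lies on both circle(P, 50.82) and circle(G, 28.97); the above-PW intersection is S = (-34.51, 37.31). F is the foot of the tangent from S: F = (-33.61, 10.02).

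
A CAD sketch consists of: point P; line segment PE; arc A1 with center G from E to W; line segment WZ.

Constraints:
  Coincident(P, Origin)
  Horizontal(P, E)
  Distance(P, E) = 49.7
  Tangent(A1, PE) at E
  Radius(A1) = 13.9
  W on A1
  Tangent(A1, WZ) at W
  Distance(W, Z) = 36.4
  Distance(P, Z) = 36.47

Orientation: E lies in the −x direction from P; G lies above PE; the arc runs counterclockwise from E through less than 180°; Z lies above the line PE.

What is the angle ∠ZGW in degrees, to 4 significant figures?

69.10°

P is at the origin; P and E share the same y with |PE| = 49.7 and E on the −x side, so E = (-49.70, 0.000). Tangency of A1 to PE means the radius GE is perpendicular to PE, so G = E + (0, 13.9) = (-49.70, 13.90). Since GW ⟂ WZ (tangency), |GZ| = √(13.9² + 36.4²) = 38.96 regardless of where W sits on A1. So Z lies on both circle(P, 36.47) and circle(G, 38.96); the above-PE intersection is Z = (-15.69, 32.92). W is the foot of the tangent from Z: W = (-39.03, 4.988).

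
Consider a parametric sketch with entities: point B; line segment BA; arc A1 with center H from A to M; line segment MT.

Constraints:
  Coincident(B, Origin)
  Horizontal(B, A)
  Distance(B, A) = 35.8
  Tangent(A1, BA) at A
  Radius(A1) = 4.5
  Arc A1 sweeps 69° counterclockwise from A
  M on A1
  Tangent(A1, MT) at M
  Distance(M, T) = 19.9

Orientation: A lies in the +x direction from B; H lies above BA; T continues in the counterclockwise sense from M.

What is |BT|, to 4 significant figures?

51.79

On A1, A sits at bearing -90° from H; a 69° counterclockwise sweep puts M at bearing -21°, so M = H + 4.5·(cos -21°, sin -21°) = (40.00, 2.887). Since A1 is tangent to MT there, HM ⟂ MT, so MT runs along (−sin -21°, cos -21°); with |MT| = 19.9, T = (47.13, 21.47). Then |BT| = |T − B| = 51.79.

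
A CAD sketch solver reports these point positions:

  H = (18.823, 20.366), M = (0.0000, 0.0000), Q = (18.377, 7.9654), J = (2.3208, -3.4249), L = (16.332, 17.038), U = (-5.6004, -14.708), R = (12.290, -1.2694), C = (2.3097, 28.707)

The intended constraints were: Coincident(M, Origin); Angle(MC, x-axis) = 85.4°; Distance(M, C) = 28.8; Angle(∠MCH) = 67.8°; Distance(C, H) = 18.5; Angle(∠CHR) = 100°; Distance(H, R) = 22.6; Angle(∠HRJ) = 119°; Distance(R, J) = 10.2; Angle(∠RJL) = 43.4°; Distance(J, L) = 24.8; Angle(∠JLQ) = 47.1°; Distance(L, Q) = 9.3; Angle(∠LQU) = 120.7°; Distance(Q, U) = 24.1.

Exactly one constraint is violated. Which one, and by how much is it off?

Distance(Q, U) = 24.1 — off by 8.90.

M = (0.00, 0.00) ✓; MC at 85.40° ✓; |MC| = 28.80 ✓; ∠MCH = 67.80° ✓; |CH| = 18.50 ✓; ∠CHR = 100.0° ✓; |HR| = 22.60 ✓; ∠HRJ = 119.0° ✓; |RJ| = 10.20 ✓; ∠RJL = 43.40° ✓; |JL| = 24.80 ✓; ∠JLQ = 47.10° ✓; |LQ| = 9.300 ✓; ∠LQU = 120.7° ✓; |QU| = 33.00 ✗.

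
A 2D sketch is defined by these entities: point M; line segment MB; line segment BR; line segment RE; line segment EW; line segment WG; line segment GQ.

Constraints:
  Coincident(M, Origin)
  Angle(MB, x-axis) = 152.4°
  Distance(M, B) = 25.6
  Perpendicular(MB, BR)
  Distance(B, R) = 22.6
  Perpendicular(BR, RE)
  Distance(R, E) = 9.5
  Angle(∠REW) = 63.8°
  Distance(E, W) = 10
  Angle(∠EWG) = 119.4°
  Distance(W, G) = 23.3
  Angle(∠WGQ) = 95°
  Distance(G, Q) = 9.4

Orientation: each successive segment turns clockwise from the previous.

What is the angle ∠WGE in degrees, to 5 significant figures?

17.163°

M is at the origin; MB runs at 152.4° with length 25.6, so B = (-22.687, 11.860). MB is perpendicular to BR, so BR runs at 62.400°; with |BR| = 22.6, R = (-12.216, 31.889). The perpendicularity gives RE at right angles to BR, so RE runs at -27.600°; with |RE| = 9.5, E = (-3.7974, 27.487). ∠REW = 63.8° gives EW at -143.80° from the x-axis; with |EW| = 10.0, W = (-11.867, 21.581). ∠EWG = 119.4° gives WG at 155.60° from the x-axis; with |WG| = 23.3, G = (-33.086, 31.207). Then cos ∠WGE = GW·GE / (|GW||GE|), giving 17.163°.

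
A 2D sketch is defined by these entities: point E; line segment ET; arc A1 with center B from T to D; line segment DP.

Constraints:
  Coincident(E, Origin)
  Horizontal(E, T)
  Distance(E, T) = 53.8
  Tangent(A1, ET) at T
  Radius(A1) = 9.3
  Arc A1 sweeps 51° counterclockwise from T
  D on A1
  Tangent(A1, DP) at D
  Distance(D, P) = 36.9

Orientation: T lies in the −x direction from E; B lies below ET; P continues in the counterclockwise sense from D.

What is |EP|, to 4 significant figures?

90.17

On A1, T sits at bearing 90° from B; a 51° counterclockwise sweep puts D at bearing 141°, so D = B + 9.3·(cos 141°, sin 141°) = (-61.03, -3.447). A1 meets DP tangentially, so BD is at right angles to DP, so DP runs along (−sin 141°, cos 141°); with |DP| = 36.9, P = (-84.25, -32.12). Then |EP| = |P − E| = 90.17.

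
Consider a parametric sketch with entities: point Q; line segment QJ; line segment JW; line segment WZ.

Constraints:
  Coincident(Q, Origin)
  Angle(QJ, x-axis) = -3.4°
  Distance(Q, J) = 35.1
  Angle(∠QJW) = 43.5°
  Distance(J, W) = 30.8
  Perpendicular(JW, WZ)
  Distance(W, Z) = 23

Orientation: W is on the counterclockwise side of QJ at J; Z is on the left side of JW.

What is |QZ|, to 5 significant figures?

5.4642

Q is at the origin; QJ runs at -3.4° with length 35.1, so J = 35.1·(cos -3.4°, sin -3.4°) = (35.038, -2.0817). ∠QJW = 43.5°, so JW runs at -3.4° + (180° − 43.5°) = 133.10° from the x-axis; with |JW| = 30.8, W = J + 30.8·(cos 133.10°, sin 133.10°) = (13.993, 20.407). JW is perpendicular to WZ; with |WZ| = 23.0 on the left of JW, Z = W + 23.0·(-0.73016, -0.68327) = (-2.8003, 4.6920). Then |QZ| = |Z − Q| = 5.4642.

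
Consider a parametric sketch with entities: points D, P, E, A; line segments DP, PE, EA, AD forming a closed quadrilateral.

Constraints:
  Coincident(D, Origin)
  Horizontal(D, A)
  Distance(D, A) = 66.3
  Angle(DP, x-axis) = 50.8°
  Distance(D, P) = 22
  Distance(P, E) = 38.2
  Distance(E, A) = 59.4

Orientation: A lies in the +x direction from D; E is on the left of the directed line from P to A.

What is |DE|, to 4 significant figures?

60.07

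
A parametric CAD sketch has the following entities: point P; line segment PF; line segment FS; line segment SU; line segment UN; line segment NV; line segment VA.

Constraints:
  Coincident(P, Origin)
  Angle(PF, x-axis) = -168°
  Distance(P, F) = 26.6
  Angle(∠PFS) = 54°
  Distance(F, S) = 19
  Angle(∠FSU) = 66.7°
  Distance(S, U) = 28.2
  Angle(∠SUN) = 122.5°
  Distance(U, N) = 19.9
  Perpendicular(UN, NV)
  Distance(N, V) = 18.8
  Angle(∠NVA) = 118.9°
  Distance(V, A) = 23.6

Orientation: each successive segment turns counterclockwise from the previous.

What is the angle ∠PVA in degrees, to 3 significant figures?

58.0°

UN is perpendicular to NV, so NV runs at -141°; with |NV| = 18.8, V = (-30.0, 12.2). ∠NVA = 118.9° gives VA at -80.1° from the x-axis; with |VA| = 23.6, A = (-25.9, -11.1). Then cos ∠PVA = VP·VA / (|VP||VA|), giving 58.0°.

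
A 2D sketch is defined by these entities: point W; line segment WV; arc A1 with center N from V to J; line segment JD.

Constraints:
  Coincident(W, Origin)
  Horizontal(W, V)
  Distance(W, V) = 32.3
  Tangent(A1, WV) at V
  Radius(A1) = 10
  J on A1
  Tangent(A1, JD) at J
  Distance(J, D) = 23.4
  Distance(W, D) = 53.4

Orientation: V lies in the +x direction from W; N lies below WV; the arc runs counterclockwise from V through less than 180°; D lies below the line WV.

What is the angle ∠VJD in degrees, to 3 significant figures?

113°

W is at the origin; W and V share the same y with |WV| = 32.3 and V on the +x side, so V = (32.3, 0.00). Tangency of A1 to WV means the radius NV is perpendicular to WV, so N = V + (0, -10) = (32.3, -10.0). Since NJ ⟂ JD (tangency), |ND| = √(10.0² + 23.4²) = 25.4 regardless of where J sits on A1. So D lies on both circle(W, 53.4) and circle(N, 25.4); the below-WV intersection is D = (41.4, -33.8). J is the foot of the tangent from D: J = (25.1, -16.9).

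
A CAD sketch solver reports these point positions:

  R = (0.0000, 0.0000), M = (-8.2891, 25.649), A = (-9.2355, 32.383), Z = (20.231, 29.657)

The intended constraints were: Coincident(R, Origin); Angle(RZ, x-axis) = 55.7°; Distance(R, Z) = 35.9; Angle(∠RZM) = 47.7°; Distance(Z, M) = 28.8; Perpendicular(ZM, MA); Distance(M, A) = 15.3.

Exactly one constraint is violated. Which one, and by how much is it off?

Distance(M, A) = 15.3 — off by 8.50.

R = (0.00, 0.00) ✓; RZ at 55.70° ✓; |RZ| = 35.90 ✓; ∠RZM = 47.70° ✓; |ZM| = 28.80 ✓; ∠(ZM, MA) = 90.00° ✓; |MA| = 6.800 ✗.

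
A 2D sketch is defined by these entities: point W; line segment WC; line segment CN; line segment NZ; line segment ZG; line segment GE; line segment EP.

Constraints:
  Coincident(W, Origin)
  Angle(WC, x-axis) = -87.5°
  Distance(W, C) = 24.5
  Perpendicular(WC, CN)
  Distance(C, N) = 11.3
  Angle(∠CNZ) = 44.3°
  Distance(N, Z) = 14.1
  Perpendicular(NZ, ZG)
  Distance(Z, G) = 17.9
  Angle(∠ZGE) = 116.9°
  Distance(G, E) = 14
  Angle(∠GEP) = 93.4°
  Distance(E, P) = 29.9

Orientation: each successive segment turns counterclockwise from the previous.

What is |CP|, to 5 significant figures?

23.548

∠ZGE = 116.9° gives GE at -68.700° from the x-axis; with |GE| = 14.0, E = (-4.9987, -40.973). ∠GEP = 93.4° gives EP at 17.900° from the x-axis; with |EP| = 29.9, P = (23.454, -31.783). Then |CP| = |P − C| = 23.548.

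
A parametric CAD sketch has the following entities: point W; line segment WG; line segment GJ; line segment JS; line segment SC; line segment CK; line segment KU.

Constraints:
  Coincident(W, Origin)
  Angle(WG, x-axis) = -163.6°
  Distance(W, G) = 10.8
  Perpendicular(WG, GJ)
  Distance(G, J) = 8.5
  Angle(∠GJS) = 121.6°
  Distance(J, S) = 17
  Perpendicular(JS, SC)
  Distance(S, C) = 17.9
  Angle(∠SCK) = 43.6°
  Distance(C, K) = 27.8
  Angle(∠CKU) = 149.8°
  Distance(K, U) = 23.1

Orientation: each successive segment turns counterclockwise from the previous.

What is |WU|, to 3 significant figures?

39.6

W is at the origin; WG runs at -163.6° with length 10.8, so G = (-10.4, -3.05). The perpendicularity gives GJ at right angles to WG, so GJ runs at -73.6°; with |GJ| = 8.5, J = (-7.96, -11.2). ∠GJS = 121.6° gives JS at -15.2° from the x-axis; with |JS| = 17.0, S = (8.44, -15.7). JS is perpendicular to SC, so SC runs at 74.8°; with |SC| = 17.9, C = (13.1, 1.61). ∠SCK = 43.6° gives CK at -149° from the x-axis; with |CK| = 27.8, K = (-10.6, -12.8). ∠CKU = 149.8° gives KU at -119° from the x-axis; with |KU| = 23.1, U = (-21.7, -33.1). Then |WU| = |U − W| = 39.6.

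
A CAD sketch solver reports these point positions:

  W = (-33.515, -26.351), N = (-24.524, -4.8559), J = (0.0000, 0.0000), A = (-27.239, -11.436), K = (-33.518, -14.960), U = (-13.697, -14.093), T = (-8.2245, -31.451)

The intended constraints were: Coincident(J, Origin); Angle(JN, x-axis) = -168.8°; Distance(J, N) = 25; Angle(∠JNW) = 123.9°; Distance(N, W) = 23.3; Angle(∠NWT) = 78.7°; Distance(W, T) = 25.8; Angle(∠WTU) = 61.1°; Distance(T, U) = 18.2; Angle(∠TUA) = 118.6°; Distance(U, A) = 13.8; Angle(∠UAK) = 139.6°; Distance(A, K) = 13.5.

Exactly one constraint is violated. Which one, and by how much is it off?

Distance(A, K) = 13.5 — off by 6.30.

J = (0.00, 0.00) ✓; JN at -168.8° ✓; |JN| = 25.00 ✓; ∠JNW = 123.9° ✓; |NW| = 23.30 ✓; ∠NWT = 78.70° ✓; |WT| = 25.80 ✓; ∠WTU = 61.10° ✓; |TU| = 18.20 ✓; ∠TUA = 118.6° ✓; |UA| = 13.80 ✓; ∠UAK = 139.6° ✓; |AK| = 7.200 ✗.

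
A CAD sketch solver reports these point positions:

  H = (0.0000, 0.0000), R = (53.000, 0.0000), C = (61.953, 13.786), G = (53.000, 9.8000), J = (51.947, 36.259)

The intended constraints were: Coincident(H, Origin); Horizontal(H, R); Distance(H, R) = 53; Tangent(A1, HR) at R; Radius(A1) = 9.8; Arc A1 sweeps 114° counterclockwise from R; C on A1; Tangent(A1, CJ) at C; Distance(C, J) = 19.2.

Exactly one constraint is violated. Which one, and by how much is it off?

Distance(C, J) = 19.2 — off by 5.40.

H = (0.00, 0.00) ✓; H.y = 0.00, R.y = 0.00 ✓; |HR| = 53.00 ✓; ∠(GR, RH) = 90.00° ✓; |GR| = 9.800 ✓; bearing(G→C) − bearing(G→R) = 114.0° ✓; |GC| = 9.800 ✓; ∠(GC, CJ) = 90.00° ✓; |CJ| = 24.60 ✗.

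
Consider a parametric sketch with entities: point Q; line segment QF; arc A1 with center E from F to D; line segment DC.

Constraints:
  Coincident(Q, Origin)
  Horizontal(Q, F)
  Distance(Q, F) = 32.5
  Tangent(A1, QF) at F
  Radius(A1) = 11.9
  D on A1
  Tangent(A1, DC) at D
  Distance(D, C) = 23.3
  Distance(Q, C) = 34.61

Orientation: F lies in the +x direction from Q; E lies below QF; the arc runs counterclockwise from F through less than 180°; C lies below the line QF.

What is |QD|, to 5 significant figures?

22.775

Q is at the origin; Q and F share the same y with |QF| = 32.5 and F on the +x side, so F = (32.500, 0.0000). The tangent condition forces EF to be normal to QF, so E = F + (0, -11.9) = (32.500, -11.900). Since ED ⟂ DC (tangency), |EC| = √(11.9² + 23.3²) = 26.163 regardless of where D sits on A1. So C lies on both circle(Q, 34.61) and circle(E, 26.163); the below-QF intersection is C = (14.886, -31.245). D is the foot of the tangent from C: D = (21.020, -8.7672).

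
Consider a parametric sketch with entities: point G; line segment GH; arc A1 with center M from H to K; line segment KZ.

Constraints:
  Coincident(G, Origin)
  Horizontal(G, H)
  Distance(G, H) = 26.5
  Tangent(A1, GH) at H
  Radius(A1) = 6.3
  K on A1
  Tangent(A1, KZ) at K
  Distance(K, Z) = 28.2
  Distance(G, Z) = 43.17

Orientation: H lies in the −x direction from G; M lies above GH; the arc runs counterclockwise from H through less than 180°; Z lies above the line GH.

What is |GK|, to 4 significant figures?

21.59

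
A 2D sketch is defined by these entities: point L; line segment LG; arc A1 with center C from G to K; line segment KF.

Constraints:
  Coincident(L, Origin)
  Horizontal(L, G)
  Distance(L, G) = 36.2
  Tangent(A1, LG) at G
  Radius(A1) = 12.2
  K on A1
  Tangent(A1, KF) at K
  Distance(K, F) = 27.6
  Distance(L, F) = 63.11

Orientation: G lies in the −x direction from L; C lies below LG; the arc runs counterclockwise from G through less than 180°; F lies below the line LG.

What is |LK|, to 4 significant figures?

49.81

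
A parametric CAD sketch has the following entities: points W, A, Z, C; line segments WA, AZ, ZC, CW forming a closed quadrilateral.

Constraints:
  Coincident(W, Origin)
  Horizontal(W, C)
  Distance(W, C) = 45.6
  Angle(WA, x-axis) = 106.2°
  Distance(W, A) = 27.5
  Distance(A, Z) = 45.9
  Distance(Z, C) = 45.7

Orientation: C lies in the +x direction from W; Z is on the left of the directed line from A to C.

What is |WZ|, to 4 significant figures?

56.24

Checks: |AZ| = 45.90 ✓; |ZC| = 45.70 ✓.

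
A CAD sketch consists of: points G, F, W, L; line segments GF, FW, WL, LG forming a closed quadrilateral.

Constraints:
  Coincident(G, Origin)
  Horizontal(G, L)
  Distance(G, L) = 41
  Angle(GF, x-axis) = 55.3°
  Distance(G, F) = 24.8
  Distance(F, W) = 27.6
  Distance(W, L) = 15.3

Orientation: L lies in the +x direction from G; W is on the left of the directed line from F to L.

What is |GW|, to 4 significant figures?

43.99

Checks: |FW| = 27.60 ✓; |WL| = 15.30 ✓.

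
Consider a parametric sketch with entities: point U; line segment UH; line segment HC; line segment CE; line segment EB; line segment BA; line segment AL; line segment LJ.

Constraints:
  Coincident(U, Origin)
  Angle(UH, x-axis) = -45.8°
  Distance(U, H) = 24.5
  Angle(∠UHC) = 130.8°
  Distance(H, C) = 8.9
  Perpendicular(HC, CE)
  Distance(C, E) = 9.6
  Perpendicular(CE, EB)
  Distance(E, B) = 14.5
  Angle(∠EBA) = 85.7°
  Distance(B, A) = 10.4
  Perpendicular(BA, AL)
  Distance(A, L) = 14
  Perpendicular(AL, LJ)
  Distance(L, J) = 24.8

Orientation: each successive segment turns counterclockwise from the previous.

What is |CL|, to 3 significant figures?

0.368

∠EBA = 85.7° gives BA at -82.3° from the x-axis; with |BA| = 10.4, A = (12.3, -18.6). BA ⟂ AL, so AL runs at 7.70°; with |AL| = 14.0, L = (26.2, -16.7). Then |CL| = |L − C| = 0.368.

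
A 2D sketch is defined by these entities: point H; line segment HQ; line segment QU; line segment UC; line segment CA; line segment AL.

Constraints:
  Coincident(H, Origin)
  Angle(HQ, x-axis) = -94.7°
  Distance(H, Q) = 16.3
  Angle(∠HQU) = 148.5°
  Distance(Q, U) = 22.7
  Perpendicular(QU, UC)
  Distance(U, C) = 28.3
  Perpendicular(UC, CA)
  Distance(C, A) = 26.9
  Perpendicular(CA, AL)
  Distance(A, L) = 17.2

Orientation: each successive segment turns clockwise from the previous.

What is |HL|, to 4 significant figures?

10.04

H is at the origin; HQ runs at -94.7° with length 16.3, so Q = (-1.336, -16.25). ∠HQU = 148.5° gives QU at -126.2° from the x-axis; with |QU| = 22.7, U = (-14.74, -34.56). The perpendicularity gives UC at right angles to QU, so UC runs at 143.8°; with |UC| = 28.3, C = (-37.58, -17.85). UC ⟂ CA, so CA runs at 53.80°; with |CA| = 26.9, A = (-21.69, 3.858). CA is perpendicular to AL, so AL runs at -36.20°; with |AL| = 17.2, L = (-7.812, -6.300). Then |HL| = |L − H| = 10.04.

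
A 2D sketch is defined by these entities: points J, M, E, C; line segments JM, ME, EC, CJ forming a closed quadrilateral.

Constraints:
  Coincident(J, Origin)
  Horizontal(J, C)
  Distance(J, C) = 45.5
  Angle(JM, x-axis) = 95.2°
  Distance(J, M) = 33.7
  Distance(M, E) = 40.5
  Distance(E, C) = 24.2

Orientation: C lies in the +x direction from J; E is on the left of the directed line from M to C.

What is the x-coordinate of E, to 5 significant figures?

35.813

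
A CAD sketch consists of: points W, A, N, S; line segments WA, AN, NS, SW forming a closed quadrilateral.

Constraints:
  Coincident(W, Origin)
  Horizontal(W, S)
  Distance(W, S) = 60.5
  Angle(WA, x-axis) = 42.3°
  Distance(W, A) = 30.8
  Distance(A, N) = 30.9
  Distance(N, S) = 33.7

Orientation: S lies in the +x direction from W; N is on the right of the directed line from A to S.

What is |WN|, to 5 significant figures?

29.839

W is at the origin; WS is horizontal with |WS| = 60.5 and S in +x, so S = (60.5, 0). WA runs at 42.3° with |WA| = 30.8, so A = (22.781, 20.729). N is determined by |AN| = 30.9 and |NS| = 33.7 together: it lies at the intersection of circle(A, 30.9) and circle(S, 33.7). With |AS| = 43.040, the foot of the radical line on AS is 19.419 from A and the perpendicular offset is √(30.9² − 19.419²) = 24.036. Taking the right-of-AS solution: N = (28.223, -9.6882).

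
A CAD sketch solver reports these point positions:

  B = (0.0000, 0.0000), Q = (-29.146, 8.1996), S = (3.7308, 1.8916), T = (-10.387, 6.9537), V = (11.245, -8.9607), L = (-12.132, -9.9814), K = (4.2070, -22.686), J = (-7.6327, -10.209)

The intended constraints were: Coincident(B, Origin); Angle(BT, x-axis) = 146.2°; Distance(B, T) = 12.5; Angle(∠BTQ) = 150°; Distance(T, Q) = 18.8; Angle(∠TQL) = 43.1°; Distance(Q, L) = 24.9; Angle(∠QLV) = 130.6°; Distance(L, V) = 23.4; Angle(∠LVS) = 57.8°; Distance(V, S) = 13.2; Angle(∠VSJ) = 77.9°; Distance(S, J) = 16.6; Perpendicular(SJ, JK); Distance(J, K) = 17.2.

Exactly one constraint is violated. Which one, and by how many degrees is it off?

Perpendicular(SJ, JK) — off by 3.30°.

B = (0.00, 0.00) ✓; BT at 146.2° ✓; |BT| = 12.50 ✓; ∠BTQ = 150.0° ✓; |TQ| = 18.80 ✓; ∠TQL = 43.10° ✓; |QL| = 24.90 ✓; ∠QLV = 130.6° ✓; |LV| = 23.40 ✓; ∠LVS = 57.80° ✓; |VS| = 13.20 ✓; ∠VSJ = 77.90° ✓; |SJ| = 16.60 ✓; ∠(SJ, JK) = 86.70° ✗; |JK| = 17.20 ✓.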